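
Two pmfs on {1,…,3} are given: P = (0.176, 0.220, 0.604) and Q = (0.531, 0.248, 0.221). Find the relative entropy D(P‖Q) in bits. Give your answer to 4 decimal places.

0.5577 bits

D(P‖Q) = Σ p·log₂(p/q).
  0.176·log₂(0.176/0.531) = -0.28039
  0.220·log₂(0.220/0.248) = -0.03802
  0.604·log₂(0.604/0.221) = 0.87610
D(P‖Q) = 0.5577 bits.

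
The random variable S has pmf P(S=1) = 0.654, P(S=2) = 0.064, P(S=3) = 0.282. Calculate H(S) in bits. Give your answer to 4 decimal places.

1.1695 bits

H(S) = −Σ p·log₂ p.
  −(0.654)·log₂(0.654) = 0.40066
  −(0.064)·log₂(0.064) = 0.25381
  −(0.282)·log₂(0.282) = 0.51500
Sum: 0.40066 + 0.25381 + 0.51500 = 1.1695 bits.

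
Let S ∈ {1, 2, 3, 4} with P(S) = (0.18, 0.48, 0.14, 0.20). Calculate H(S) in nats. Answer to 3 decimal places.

1.258 nats

H(S) = −Σ p·ln p.
  −(0.18)·ln(0.18) = 0.3087
  −(0.48)·ln(0.48) = 0.3523
  −(0.14)·ln(0.14) = 0.2753
  −(0.20)·ln(0.20) = 0.3219
Sum: 0.3087 + 0.3523 + 0.2753 + 0.3219 = 1.258 nats.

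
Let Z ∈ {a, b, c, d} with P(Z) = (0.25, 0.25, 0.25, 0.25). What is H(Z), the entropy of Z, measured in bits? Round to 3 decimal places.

H(Z) = −Σ p·log₂ p.
  −(0.25)·log₂(0.25) = 0.5000
  −(0.25)·log₂(0.25) = 0.5000
  −(0.25)·log₂(0.25) = 0.5000
  −(0.25)·log₂(0.25) = 0.5000
Sum: 0.5000 + 0.5000 + 0.5000 + 0.5000 = 2.000 bits.

2.000 bits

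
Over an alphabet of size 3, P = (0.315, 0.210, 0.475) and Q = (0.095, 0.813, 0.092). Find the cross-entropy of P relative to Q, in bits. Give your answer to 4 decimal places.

H(P,Q) = −Σ p·log₂ q.
  −0.315·log₂(0.095) = 1.06972
  −0.210·log₂(0.813) = 0.06272
  −0.475·log₂(0.092) = 1.63506
H(P,Q) = 2.7675 bits.

2.7675 bits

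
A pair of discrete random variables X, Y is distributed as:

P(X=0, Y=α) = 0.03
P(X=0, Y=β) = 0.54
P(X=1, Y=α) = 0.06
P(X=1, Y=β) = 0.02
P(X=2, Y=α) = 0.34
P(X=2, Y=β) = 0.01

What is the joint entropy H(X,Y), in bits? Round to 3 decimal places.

1.584 bits

H(X,Y) = −Σ p(x,y)·log₂ p(x,y) over all 6 cells.
  cell (0,α): −0.03·log₂0.03 = 0.1518
  cell (0,β): −0.54·log₂0.54 = 0.4800
  cell (1,α): −0.06·log₂0.06 = 0.2435
  cell (1,β): −0.02·log₂0.02 = 0.1129
  cell (2,α): −0.34·log₂0.34 = 0.5292
  cell (2,β): −0.01·log₂0.01 = 0.0664
Sum = 1.584 bits.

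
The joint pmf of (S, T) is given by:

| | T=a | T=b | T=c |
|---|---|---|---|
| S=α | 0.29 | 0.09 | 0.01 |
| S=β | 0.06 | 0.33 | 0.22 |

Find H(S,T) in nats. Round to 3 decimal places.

1.490 nats

H(S,T) = −Σ p(x,y)·ln p(x,y) over all 6 cells.
  cell (α,a): −0.29·ln0.29 = 0.3590
  cell (α,b): −0.09·ln0.09 = 0.2167
  cell (α,c): −0.01·ln0.01 = 0.0461
  cell (β,a): −0.06·ln0.06 = 0.1688
  cell (β,b): −0.33·ln0.33 = 0.3659
  cell (β,c): −0.22·ln0.22 = 0.3331
Sum = 1.490 nats.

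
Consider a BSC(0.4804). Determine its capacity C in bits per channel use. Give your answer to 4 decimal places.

Binary symmetric channel: C = 1 − h₂(ε) where h₂ is the binary entropy function.
h₂(0.4804) = −0.4804·log₂0.4804 − 0.5196·log₂0.5196 = 0.9989.
C = 1 − 0.9989 = 0.0011 bits per channel use.

0.0011 bits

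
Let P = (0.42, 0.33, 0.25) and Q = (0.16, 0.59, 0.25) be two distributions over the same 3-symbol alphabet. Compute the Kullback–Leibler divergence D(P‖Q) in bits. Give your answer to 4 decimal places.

0.3082 bits

D(P‖Q) = Σ p·log₂(p/q).
  0.42·log₂(0.42/0.16) = 0.58477
  0.33·log₂(0.33/0.59) = -0.27662
  0.25·log₂(0.25/0.25) = 0.00000
D(P‖Q) = 0.3082 bits.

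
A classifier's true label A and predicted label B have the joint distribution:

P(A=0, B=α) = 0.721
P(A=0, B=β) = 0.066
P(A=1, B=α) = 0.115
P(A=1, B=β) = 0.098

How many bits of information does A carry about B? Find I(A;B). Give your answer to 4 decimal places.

Marginals: p(A) = (0.7870, 0.2130), p(B) = (0.8360, 0.1640).
I(A;B) = Σ p(x,y)·log₂[p(x,y)/(p(x)p(y))].
  (0,α): 0.721·log₂(1.0959) = 0.09522
  (0,β): 0.066·log₂(0.5114) = -0.06386
  (1,α): 0.115·log₂(0.6458) = -0.07254
  (1,β): 0.098·log₂(2.8055) = 0.14585
Sum = 0.1047 bits.

0.1047 bits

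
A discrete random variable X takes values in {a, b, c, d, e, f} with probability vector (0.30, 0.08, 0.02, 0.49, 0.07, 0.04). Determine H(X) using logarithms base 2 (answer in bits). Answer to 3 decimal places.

1.884 bits

H(X) = −Σ p·log₂ p.
  −(0.30)·log₂(0.30) = 0.5211
  −(0.08)·log₂(0.08) = 0.2915
  −(0.02)·log₂(0.02) = 0.1129
  −(0.49)·log₂(0.49) = 0.5043
  −(0.07)·log₂(0.07) = 0.2686
  −(0.04)·log₂(0.04) = 0.1858
Sum: 0.5211 + 0.2915 + 0.1129 + 0.5043 + 0.2686 + 0.1858 = 1.884 bits.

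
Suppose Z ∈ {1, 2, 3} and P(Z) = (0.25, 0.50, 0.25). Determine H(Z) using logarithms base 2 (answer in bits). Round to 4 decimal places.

1.5000 bits

H(Z) = −Σ p·log₂ p.
  −(0.25)·log₂(0.25) = 0.50000
  −(0.50)·log₂(0.50) = 0.50000
  −(0.25)·log₂(0.25) = 0.50000
Sum: 0.50000 + 0.50000 + 0.50000 = 1.5000 bits.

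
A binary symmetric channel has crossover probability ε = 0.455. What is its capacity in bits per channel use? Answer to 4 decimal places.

Binary symmetric channel: C = 1 − h₂(ε) where h₂ is the binary entropy function.
h₂(0.455) = −0.455·log₂0.455 − 0.545·log₂0.545 = 0.9941.
C = 1 − 0.9941 = 0.0059 bits per channel use.

0.0059 bits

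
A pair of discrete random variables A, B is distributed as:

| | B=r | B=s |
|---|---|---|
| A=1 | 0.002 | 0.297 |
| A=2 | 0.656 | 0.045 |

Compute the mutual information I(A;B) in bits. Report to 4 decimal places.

0.6683 bits

Marginals: p(A) = (0.2990, 0.7010), p(B) = (0.6580, 0.3420).
I(A;B) = Σ p(x,y)·log₂[p(x,y)/(p(x)p(y))].
  (1,r): 0.002·log₂(0.0102) = -0.01324
  (1,s): 0.297·log₂(2.9044) = 0.45686
  (2,r): 0.656·log₂(1.4222) = 0.33333
  (2,s): 0.045·log₂(0.1877) = -0.10861
Sum = 0.6683 bits.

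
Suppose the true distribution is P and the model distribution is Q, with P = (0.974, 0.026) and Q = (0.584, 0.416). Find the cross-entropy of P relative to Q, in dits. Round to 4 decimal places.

0.2374 dits

H(P,Q) = −Σ p·log₁₀ q.
  −0.974·log₁₀(0.584) = 0.22751
  −0.026·log₁₀(0.416) = 0.00990
H(P,Q) = 0.2374 dits.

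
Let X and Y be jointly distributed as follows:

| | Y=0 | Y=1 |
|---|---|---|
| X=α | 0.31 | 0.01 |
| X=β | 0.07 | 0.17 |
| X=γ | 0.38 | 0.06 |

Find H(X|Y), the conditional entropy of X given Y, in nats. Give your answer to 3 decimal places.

0.882 nats

Marginals: p(X) = (0.3200, 0.2400, 0.4400), p(Y) = (0.7600, 0.2400).
H(X|Y) = Σ p(Y) · H(X|Y=·).
  Y=0: p=0.7600, H(X|Y=0) = 0.9320
  Y=1: p=0.2400, H(X|Y=1) = 0.7233
Weighted sum = 0.882 nats.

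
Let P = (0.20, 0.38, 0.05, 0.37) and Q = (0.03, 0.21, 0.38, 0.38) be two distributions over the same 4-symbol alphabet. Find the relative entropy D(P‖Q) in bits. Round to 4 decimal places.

0.7120 bits

D(P‖Q) = Σ p·log₂(p/q).
  0.20·log₂(0.20/0.03) = 0.54739
  0.38·log₂(0.38/0.21) = 0.32513
  0.05·log₂(0.05/0.38) = -0.14630
  0.37·log₂(0.37/0.38) = -0.01424
D(P‖Q) = 0.7120 bits.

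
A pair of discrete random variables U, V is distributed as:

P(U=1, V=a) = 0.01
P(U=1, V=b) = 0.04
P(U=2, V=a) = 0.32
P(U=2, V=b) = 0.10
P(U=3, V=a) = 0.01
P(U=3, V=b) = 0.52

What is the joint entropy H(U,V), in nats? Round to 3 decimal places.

H(U,V) = −Σ p(x,y)·ln p(x,y) over all 6 cells.
  cell (1,a): −0.01·ln0.01 = 0.0461
  cell (1,b): −0.04·ln0.04 = 0.1288
  cell (2,a): −0.32·ln0.32 = 0.3646
  cell (2,b): −0.10·ln0.10 = 0.2303
  cell (3,a): −0.01·ln0.01 = 0.0461
  cell (3,b): −0.52·ln0.52 = 0.3400
Sum = 1.156 nats.

1.156 nats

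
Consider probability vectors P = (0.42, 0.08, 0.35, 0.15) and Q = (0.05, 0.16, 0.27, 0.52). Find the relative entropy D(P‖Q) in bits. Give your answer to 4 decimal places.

D(P‖Q) = Σ p·log₂(p/q).
  0.42·log₂(0.42/0.05) = 1.28956
  0.08·log₂(0.08/0.16) = -0.08000
  0.35·log₂(0.35/0.27) = 0.13104
  0.15·log₂(0.15/0.52) = -0.26903
D(P‖Q) = 1.0716 bits.

1.0716 bits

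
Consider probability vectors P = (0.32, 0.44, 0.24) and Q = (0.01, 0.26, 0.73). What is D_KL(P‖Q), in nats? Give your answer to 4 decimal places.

1.0735 nats

D(P‖Q) = Σ p·ln(p/q).
  0.32·ln(0.32/0.01) = 1.10904
  0.44·ln(0.44/0.26) = 0.23148
  0.24·ln(0.24/0.73) = -0.26698
D(P‖Q) = 1.0735 nats.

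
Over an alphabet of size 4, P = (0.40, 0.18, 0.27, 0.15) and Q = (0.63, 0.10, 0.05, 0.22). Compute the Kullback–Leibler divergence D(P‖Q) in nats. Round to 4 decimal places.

D(P‖Q) = Σ p·ln(p/q).
  0.40·ln(0.40/0.63) = -0.18170
  0.18·ln(0.18/0.10) = 0.10580
  0.27·ln(0.27/0.05) = 0.45533
  0.15·ln(0.15/0.22) = -0.05745
D(P‖Q) = 0.3220 nats.

0.3220 nats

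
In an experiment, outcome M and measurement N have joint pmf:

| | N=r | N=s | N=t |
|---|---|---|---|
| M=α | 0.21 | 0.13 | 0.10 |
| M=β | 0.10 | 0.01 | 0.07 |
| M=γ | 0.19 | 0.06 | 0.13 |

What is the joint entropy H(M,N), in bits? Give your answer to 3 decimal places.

2.936 bits

H(M,N) = −Σ p(x,y)·log₂ p(x,y) over all 9 cells.
  cell (α,r): −0.21·log₂0.21 = 0.4728
  cell (α,s): −0.13·log₂0.13 = 0.3826
  cell (α,t): −0.10·log₂0.10 = 0.3322
  cell (β,r): −0.10·log₂0.10 = 0.3322
  cell (β,s): −0.01·log₂0.01 = 0.0664
  cell (β,t): −0.07·log₂0.07 = 0.2686
  cell (γ,r): −0.19·log₂0.19 = 0.4552
  cell (γ,s): −0.06·log₂0.06 = 0.2435
  cell (γ,t): −0.13·log₂0.13 = 0.3826
Sum = 2.936 bits.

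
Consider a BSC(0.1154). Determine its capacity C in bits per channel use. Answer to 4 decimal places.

0.4840 bits

Binary symmetric channel: C = 1 − h₂(ε) where h₂ is the binary entropy function.
h₂(0.1154) = −0.1154·log₂0.1154 − 0.8846·log₂0.8846 = 0.5160.
C = 1 − 0.5160 = 0.4840 bits per channel use.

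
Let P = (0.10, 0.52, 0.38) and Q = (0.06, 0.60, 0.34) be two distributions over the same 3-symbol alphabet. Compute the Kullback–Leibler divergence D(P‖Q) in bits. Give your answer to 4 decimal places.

0.0273 bits

D(P‖Q) = Σ p·log₂(p/q).
  0.10·log₂(0.10/0.06) = 0.07370
  0.52·log₂(0.52/0.60) = -0.10735
  0.38·log₂(0.38/0.34) = 0.06098
D(P‖Q) = 0.0273 bits.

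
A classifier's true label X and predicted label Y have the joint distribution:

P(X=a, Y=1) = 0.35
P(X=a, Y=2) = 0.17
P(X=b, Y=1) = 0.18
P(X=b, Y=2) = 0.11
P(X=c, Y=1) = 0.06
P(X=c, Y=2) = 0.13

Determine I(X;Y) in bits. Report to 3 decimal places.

0.054 bits

Marginals: p(X) = (0.5200, 0.2900, 0.1900), p(Y) = (0.5900, 0.4100).
I(X;Y) = Σ p(x,y)·log₂[p(x,y)/(p(x)p(y))].
  (a,1): 0.35·log₂(1.1408) = 0.0665
  (a,2): 0.17·log₂(0.7974) = -0.0555
  (b,1): 0.18·log₂(1.0520) = 0.0132
  (b,2): 0.11·log₂(0.9251) = -0.0123
  (c,1): 0.06·log₂(0.5352) = -0.0541
  (c,2): 0.13·log₂(1.6688) = 0.0960
Sum = 0.054 bits.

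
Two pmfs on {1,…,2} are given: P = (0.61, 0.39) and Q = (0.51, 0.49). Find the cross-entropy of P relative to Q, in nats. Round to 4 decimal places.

0.6889 nats

H(P,Q) = −Σ p·ln q.
  −0.61·ln(0.51) = 0.41074
  −0.39·ln(0.49) = 0.27821
H(P,Q) = 0.6889 nats.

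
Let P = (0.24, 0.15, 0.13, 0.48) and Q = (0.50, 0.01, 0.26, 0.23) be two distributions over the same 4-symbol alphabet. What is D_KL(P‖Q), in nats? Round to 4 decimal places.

0.4931 nats

D(P‖Q) = Σ p·ln(p/q).
  0.24·ln(0.24/0.50) = -0.17615
  0.15·ln(0.15/0.01) = 0.40621
  0.13·ln(0.13/0.26) = -0.09011
  0.48·ln(0.48/0.23) = 0.35314
D(P‖Q) = 0.4931 nats.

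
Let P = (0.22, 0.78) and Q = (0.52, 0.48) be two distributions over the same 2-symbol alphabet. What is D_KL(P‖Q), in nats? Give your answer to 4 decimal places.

0.1895 nats

D(P‖Q) = Σ p·ln(p/q).
  0.22·ln(0.22/0.52) = -0.18924
  0.78·ln(0.78/0.48) = 0.37870
D(P‖Q) = 0.1895 nats.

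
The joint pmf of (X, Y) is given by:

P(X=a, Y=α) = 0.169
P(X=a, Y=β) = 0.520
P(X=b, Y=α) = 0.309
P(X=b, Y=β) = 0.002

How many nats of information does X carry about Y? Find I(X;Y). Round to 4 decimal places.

0.2963 nats

Marginals: p(X) = (0.6890, 0.3110), p(Y) = (0.4780, 0.5220).
I(X;Y) = Σ p(x,y)·ln[p(x,y)/(p(x)p(y))].
  (a,α): 0.169·ln(0.5131) = -0.11276
  (a,β): 0.520·ln(1.4458) = 0.19171
  (b,α): 0.309·ln(2.0786) = 0.22609
  (b,β): 0.002·ln(0.0123) = -0.00879
Sum = 0.2963 nats.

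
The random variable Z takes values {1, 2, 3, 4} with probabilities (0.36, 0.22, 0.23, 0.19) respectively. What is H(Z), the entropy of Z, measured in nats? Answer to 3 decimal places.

1.354 nats

H(Z) = −Σ p·ln p.
  −(0.36)·ln(0.36) = 0.3678
  −(0.22)·ln(0.22) = 0.3331
  −(0.23)·ln(0.23) = 0.3380
  −(0.19)·ln(0.19) = 0.3155
Sum: 0.3678 + 0.3331 + 0.3380 + 0.3155 = 1.354 nats.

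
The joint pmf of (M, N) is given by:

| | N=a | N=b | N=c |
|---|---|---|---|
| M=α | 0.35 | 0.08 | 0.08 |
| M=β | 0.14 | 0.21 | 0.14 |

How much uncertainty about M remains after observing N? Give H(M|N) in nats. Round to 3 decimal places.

Marginals: p(M) = (0.5100, 0.4900), p(N) = (0.4900, 0.2900, 0.2200).
H(M|N) = Σ p(N) · H(M|N=·).
  N=a: p=0.4900, H(M|N=a) = 0.5983
  N=b: p=0.2900, H(M|N=b) = 0.5890
  N=c: p=0.2200, H(M|N=c) = 0.6555
Weighted sum = 0.608 nats.

0.608 nats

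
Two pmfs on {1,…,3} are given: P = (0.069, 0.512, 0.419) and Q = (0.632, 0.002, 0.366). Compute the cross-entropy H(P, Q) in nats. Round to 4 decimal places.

H(P,Q) = −Σ p·ln q.
  −0.069·ln(0.632) = 0.03166
  −0.512·ln(0.002) = 3.18188
  −0.419·ln(0.366) = 0.42115
H(P,Q) = 3.6347 nats.

3.6347 nats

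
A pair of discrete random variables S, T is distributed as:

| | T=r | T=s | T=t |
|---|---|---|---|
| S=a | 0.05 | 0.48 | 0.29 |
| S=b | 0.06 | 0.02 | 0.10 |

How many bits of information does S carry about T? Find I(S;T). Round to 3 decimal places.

0.129 bits

Marginals: p(S) = (0.8200, 0.1800), p(T) = (0.1100, 0.5000, 0.3900).
I(S;T) = Σ p(x,y)·log₂[p(x,y)/(p(x)p(y))].
  (a,r): 0.05·log₂(0.5543) = -0.0426
  (a,s): 0.48·log₂(1.1707) = 0.1092
  (a,t): 0.29·log₂(0.9068) = -0.0409
  (b,r): 0.06·log₂(3.0303) = 0.0960
  (b,s): 0.02·log₂(0.2222) = -0.0434
  (b,t): 0.10·log₂(1.4245) = 0.0510
Sum = 0.129 bits.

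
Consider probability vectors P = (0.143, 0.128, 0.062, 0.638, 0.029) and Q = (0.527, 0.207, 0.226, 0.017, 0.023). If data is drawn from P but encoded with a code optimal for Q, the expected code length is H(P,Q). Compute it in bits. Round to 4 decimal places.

H(P,Q) = −Σ p·log₂ q.
  −0.143·log₂(0.527) = 0.13215
  −0.128·log₂(0.207) = 0.29085
  −0.062·log₂(0.226) = 0.13303
  −0.638·log₂(0.017) = 3.75037
  −0.029·log₂(0.023) = 0.15782
H(P,Q) = 4.4642 bits.

4.4642 bits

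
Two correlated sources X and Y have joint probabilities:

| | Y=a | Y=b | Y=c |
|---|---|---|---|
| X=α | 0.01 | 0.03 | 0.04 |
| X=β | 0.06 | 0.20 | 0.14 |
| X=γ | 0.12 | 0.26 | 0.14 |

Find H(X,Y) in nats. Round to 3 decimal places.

1.926 nats

H(X,Y) = −Σ p(x,y)·ln p(x,y) over all 9 cells.
  cell (α,a): −0.01·ln0.01 = 0.0461
  cell (α,b): −0.03·ln0.03 = 0.1052
  cell (α,c): −0.04·ln0.04 = 0.1288
  cell (β,a): −0.06·ln0.06 = 0.1688
  cell (β,b): −0.20·ln0.20 = 0.3219
  cell (β,c): −0.14·ln0.14 = 0.2753
  cell (γ,a): −0.12·ln0.12 = 0.2544
  cell (γ,b): −0.26·ln0.26 = 0.3502
  cell (γ,c): −0.14·ln0.14 = 0.2753
Sum = 1.926 nats.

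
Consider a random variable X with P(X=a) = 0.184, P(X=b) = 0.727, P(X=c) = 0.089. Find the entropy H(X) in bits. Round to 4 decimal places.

1.0944 bits

H(X) = −Σ p·log₂ p.
  −(0.184)·log₂(0.184) = 0.44937
  −(0.727)·log₂(0.727) = 0.33440
  −(0.089)·log₂(0.089) = 0.31061
Sum: 0.44937 + 0.33440 + 0.31061 = 1.0944 bits.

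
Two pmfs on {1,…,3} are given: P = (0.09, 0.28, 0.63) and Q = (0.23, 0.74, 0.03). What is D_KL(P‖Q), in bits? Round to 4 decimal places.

D(P‖Q) = Σ p·log₂(p/q).
  0.09·log₂(0.09/0.23) = -0.12183
  0.28·log₂(0.28/0.74) = -0.39259
  0.63·log₂(0.63/0.03) = 2.76716
D(P‖Q) = 2.2527 bits.

2.2527 bits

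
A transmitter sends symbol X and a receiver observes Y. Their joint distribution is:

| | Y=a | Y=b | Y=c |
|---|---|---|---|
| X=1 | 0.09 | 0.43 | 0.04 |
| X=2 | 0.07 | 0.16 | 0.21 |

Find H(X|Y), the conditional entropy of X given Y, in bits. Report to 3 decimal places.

Chain rule: H(X|Y) = H(X,Y) − H(Y).
Marginals: p(X) = (0.5600, 0.4400), p(Y) = (0.1600, 0.5900, 0.2500).
H(X,Y) = 2.1864 bits; H(Y) = 1.3721 bits.
H(X|Y) = 2.1864 − 1.3721 = 0.814 bits.

0.814 bits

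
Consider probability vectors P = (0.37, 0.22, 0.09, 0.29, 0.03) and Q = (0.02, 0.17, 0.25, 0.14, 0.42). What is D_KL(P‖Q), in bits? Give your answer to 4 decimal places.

D(P‖Q) = Σ p·log₂(p/q).
  0.37·log₂(0.37/0.02) = 1.55750
  0.22·log₂(0.22/0.17) = 0.08183
  0.09·log₂(0.09/0.25) = -0.13265
  0.29·log₂(0.29/0.14) = 0.30468
  0.03·log₂(0.03/0.42) = -0.11422
D(P‖Q) = 1.6971 bits.

1.6971 bits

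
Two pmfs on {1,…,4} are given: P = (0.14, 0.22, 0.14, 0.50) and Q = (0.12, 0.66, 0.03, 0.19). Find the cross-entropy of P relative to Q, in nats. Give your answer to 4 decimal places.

H(P,Q) = −Σ p·ln q.
  −0.14·ln(0.12) = 0.29684
  −0.22·ln(0.66) = 0.09141
  −0.14·ln(0.03) = 0.49092
  −0.50·ln(0.19) = 0.83037
H(P,Q) = 1.7095 nats.

1.7095 nats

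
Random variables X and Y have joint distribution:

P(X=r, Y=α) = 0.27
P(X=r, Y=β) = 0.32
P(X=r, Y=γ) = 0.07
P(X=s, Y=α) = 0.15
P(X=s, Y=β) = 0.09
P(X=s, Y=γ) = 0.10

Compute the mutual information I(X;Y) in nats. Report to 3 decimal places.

Marginals: p(X) = (0.6600, 0.3400), p(Y) = (0.4200, 0.4100, 0.1700).
I(X;Y) = H(X) + H(Y) − H(X,Y).
H(X) = 0.6410, H(Y) = 1.0311, H(X,Y) = 1.6358.
I(X;Y) = 0.6410 + 1.0311 − 1.6358 = 0.036 nats.

0.036 nats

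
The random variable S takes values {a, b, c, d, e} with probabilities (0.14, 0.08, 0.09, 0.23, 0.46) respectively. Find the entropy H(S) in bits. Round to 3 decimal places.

2.004 bits

H(S) = −Σ p·log₂ p.
  −(0.14)·log₂(0.14) = 0.3971
  −(0.08)·log₂(0.08) = 0.2915
  −(0.09)·log₂(0.09) = 0.3127
  −(0.23)·log₂(0.23) = 0.4877
  −(0.46)·log₂(0.46) = 0.5153
Sum: 0.3971 + 0.2915 + 0.3127 + 0.4877 + 0.5153 = 2.004 bits.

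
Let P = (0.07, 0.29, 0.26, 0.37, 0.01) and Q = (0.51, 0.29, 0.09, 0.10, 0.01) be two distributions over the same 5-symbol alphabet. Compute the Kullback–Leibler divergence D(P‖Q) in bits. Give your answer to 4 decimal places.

D(P‖Q) = Σ p·log₂(p/q).
  0.07·log₂(0.07/0.51) = -0.20055
  0.29·log₂(0.29/0.29) = 0.00000
  0.26·log₂(0.26/0.09) = 0.39793
  0.37·log₂(0.37/0.10) = 0.69838
  0.01·log₂(0.01/0.01) = 0.00000
D(P‖Q) = 0.8958 bits.

0.8958 bits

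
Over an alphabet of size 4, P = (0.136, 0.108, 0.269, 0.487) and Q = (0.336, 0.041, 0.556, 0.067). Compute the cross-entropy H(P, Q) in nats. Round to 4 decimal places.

H(P,Q) = −Σ p·ln q.
  −0.136·ln(0.336) = 0.14833
  −0.108·ln(0.041) = 0.34497
  −0.269·ln(0.556) = 0.15790
  −0.487·ln(0.067) = 1.31639
H(P,Q) = 1.9676 nats.

1.9676 nats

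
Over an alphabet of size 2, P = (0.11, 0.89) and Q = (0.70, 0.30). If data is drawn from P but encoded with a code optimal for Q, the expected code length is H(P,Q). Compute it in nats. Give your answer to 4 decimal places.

H(P,Q) = −Σ p·ln q.
  −0.11·ln(0.70) = 0.03923
  −0.89·ln(0.30) = 1.07154
H(P,Q) = 1.1108 nats.

1.1108 nats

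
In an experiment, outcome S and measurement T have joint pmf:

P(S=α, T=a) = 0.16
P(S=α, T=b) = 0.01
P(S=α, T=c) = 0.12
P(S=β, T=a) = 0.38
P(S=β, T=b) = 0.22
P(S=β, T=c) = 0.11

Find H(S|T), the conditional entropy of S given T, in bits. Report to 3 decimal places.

Chain rule: H(S|T) = H(S,T) − H(T).
Marginals: p(S) = (0.2900, 0.7100), p(T) = (0.5400, 0.2300, 0.2300).
H(S,T) = 2.2178 bits; H(T) = 1.4554 bits.
H(S|T) = 2.2178 − 1.4554 = 0.762 bits.

0.762 bits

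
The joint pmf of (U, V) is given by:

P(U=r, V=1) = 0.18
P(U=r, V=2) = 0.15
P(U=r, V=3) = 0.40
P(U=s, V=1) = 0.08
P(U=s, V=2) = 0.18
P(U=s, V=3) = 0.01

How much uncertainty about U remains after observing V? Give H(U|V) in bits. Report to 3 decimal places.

Chain rule: H(U|V) = H(U,V) − H(V).
Marginals: p(U) = (0.7300, 0.2700), p(V) = (0.2600, 0.3300, 0.4100).
H(U,V) = 2.1879 bits; H(V) = 1.5605 bits.
H(U|V) = 2.1879 − 1.5605 = 0.627 bits.

0.627 bits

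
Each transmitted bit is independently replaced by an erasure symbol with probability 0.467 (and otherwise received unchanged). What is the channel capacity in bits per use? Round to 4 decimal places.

0.5330 bits

Binary erasure channel: capacity C = 1 − ε.
C = 1 − 0.467 = 0.5330 bits per channel use.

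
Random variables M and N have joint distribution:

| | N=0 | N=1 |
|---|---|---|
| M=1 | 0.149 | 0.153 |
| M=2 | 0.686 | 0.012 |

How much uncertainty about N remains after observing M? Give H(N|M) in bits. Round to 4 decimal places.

0.3895 bits

Chain rule: H(N|M) = H(M,N) − H(M).
Marginals: p(M) = (0.3020, 0.6980), p(N) = (0.8350, 0.1650).
H(M,N) = 1.2732 bits; H(M) = 0.8837 bits.
H(N|M) = 1.2732 − 0.8837 = 0.3895 bits.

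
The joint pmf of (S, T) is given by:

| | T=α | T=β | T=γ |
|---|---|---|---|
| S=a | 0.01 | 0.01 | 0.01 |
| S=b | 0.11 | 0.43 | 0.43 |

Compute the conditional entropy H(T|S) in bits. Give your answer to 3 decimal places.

1.402 bits

Chain rule: H(T|S) = H(S,T) − H(S).
Marginals: p(S) = (0.0300, 0.9700), p(T) = (0.1200, 0.4400, 0.4400).
H(S,T) = 1.5967 bits; H(S) = 0.1944 bits.
H(T|S) = 1.5967 − 0.1944 = 1.402 bits.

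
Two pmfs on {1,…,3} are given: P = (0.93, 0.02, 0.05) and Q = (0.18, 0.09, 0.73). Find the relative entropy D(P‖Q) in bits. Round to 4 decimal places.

D(P‖Q) = Σ p·log₂(p/q).
  0.93·log₂(0.93/0.18) = 2.20339
  0.02·log₂(0.02/0.09) = -0.04340
  0.05·log₂(0.05/0.73) = -0.19339
D(P‖Q) = 1.9666 bits.

1.9666 bits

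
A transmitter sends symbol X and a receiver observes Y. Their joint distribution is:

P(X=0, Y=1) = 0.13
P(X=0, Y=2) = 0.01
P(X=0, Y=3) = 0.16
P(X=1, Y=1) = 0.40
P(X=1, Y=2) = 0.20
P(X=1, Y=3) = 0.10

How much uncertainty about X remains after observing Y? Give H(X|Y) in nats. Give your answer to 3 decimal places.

Marginals: p(X) = (0.3000, 0.7000), p(Y) = (0.5300, 0.2100, 0.2600).
H(X|Y) = Σ p(Y) · H(X|Y=·).
  Y=1: p=0.5300, H(X|Y=1) = 0.5571
  Y=2: p=0.2100, H(X|Y=2) = 0.1914
  Y=3: p=0.2600, H(X|Y=3) = 0.6663
Weighted sum = 0.509 nats.

0.509 nats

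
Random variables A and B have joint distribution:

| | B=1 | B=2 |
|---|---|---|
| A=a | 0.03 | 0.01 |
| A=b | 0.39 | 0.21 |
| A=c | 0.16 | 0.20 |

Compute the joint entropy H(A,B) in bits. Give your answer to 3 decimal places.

2.108 bits

H(A,B) = −Σ p(x,y)·log₂ p(x,y) over all 6 cells.
  cell (a,1): −0.03·log₂0.03 = 0.1518
  cell (a,2): −0.01·log₂0.01 = 0.0664
  cell (b,1): −0.39·log₂0.39 = 0.5298
  cell (b,2): −0.21·log₂0.21 = 0.4728
  cell (c,1): −0.16·log₂0.16 = 0.4230
  cell (c,2): −0.20·log₂0.20 = 0.4644
Sum = 2.108 bits.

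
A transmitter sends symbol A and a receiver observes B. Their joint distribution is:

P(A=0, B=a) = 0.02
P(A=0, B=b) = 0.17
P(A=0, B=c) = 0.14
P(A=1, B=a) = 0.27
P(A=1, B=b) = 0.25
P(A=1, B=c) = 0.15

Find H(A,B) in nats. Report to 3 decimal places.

1.639 nats

H(A,B) = −Σ p(x,y)·ln p(x,y) over all 6 cells.
  cell (0,a): −0.02·ln0.02 = 0.0782
  cell (0,b): −0.17·ln0.17 = 0.3012
  cell (0,c): −0.14·ln0.14 = 0.2753
  cell (1,a): −0.27·ln0.27 = 0.3535
  cell (1,b): −0.25·ln0.25 = 0.3466
  cell (1,c): −0.15·ln0.15 = 0.2846
Sum = 1.639 nats.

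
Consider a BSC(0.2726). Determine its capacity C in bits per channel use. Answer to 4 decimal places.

0.1548 bits

Binary symmetric channel: C = 1 − h₂(ε) where h₂ is the binary entropy function.
h₂(0.2726) = −0.2726·log₂0.2726 − 0.7274·log₂0.7274 = 0.8452.
C = 1 − 0.8452 = 0.1548 bits per channel use.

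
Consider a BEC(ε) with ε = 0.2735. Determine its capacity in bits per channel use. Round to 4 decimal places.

0.7265 bits

Binary erasure channel: capacity C = 1 − ε.
C = 1 − 0.2735 = 0.7265 bits per channel use.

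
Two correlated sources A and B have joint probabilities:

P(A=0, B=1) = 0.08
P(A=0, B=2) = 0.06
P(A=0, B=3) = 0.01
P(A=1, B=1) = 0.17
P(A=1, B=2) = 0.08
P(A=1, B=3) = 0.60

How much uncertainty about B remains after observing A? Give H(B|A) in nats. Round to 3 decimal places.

Marginals: p(A) = (0.1500, 0.8500), p(B) = (0.2500, 0.1400, 0.6100).
H(B|A) = Σ p(A) · H(B|A=·).
  A=0: p=0.1500, H(B|A=0) = 0.8823
  A=1: p=0.8500, H(B|A=1) = 0.7902
Weighted sum = 0.804 nats.

0.804 nats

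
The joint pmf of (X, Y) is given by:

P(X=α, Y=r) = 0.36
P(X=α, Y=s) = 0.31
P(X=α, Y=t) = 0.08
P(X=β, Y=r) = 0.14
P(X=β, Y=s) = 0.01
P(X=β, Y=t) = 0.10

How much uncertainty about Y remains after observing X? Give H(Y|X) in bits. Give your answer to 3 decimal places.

Chain rule: H(Y|X) = H(X,Y) − H(X).
Marginals: p(X) = (0.7500, 0.2500), p(Y) = (0.5000, 0.3200, 0.1800).
H(X,Y) = 2.1417 bits; H(X) = 0.8113 bits.
H(Y|X) = 2.1417 − 0.8113 = 1.330 bits.

1.330 bits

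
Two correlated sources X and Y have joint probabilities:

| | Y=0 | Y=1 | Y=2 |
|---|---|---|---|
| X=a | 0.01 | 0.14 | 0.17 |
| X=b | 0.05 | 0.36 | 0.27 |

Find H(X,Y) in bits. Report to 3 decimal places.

H(X,Y) = −Σ p(x,y)·log₂ p(x,y) over all 6 cells.
  cell (a,0): −0.01·log₂0.01 = 0.0664
  cell (a,1): −0.14·log₂0.14 = 0.3971
  cell (a,2): −0.17·log₂0.17 = 0.4346
  cell (b,0): −0.05·log₂0.05 = 0.2161
  cell (b,1): −0.36·log₂0.36 = 0.5306
  cell (b,2): −0.27·log₂0.27 = 0.5100
Sum = 2.155 bits.

2.155 bits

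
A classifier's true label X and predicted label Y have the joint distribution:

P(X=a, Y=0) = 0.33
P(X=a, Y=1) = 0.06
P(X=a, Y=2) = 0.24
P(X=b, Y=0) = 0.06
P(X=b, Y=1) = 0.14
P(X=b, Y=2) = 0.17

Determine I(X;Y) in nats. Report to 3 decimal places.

0.091 nats

Marginals: p(X) = (0.6300, 0.3700), p(Y) = (0.3900, 0.2000, 0.4100).
I(X;Y) = Σ p(x,y)·ln[p(x,y)/(p(x)p(y))].
  (a,0): 0.33·ln(1.3431) = 0.0973
  (a,1): 0.06·ln(0.4762) = -0.0445
  (a,2): 0.24·ln(0.9292) = -0.0176
  (b,0): 0.06·ln(0.4158) = -0.0527
  (b,1): 0.14·ln(1.8919) = 0.0893
  (b,2): 0.17·ln(1.1206) = 0.0194
Sum = 0.091 nats.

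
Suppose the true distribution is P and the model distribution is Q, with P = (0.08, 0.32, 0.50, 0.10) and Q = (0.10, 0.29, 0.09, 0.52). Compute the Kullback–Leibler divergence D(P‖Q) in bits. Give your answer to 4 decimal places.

D(P‖Q) = Σ p·log₂(p/q).
  0.08·log₂(0.08/0.10) = -0.02575
  0.32·log₂(0.32/0.29) = 0.04545
  0.50·log₂(0.50/0.09) = 1.23697
  0.10·log₂(0.10/0.52) = -0.23785
D(P‖Q) = 1.0188 bits.

1.0188 bits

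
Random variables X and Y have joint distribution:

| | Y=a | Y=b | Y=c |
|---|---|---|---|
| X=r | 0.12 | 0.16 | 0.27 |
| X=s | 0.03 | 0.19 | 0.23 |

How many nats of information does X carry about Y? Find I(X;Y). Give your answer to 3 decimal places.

Marginals: p(X) = (0.5500, 0.4500), p(Y) = (0.1500, 0.3500, 0.5000).
I(X;Y) = Σ p(x,y)·ln[p(x,y)/(p(x)p(y))].
  (r,a): 0.12·ln(1.4545) = 0.0450
  (r,b): 0.16·ln(0.8312) = -0.0296
  (r,c): 0.27·ln(0.9818) = -0.0050
  (s,a): 0.03·ln(0.4444) = -0.0243
  (s,b): 0.19·ln(1.2063) = 0.0356
  (s,c): 0.23·ln(1.0222) = 0.0051
Sum = 0.027 nats.

0.027 nats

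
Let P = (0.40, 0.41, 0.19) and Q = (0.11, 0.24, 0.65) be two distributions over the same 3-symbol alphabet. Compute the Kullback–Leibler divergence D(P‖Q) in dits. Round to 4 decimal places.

D(P‖Q) = Σ p·log₁₀(p/q).
  0.40·log₁₀(0.40/0.11) = 0.22427
  0.41·log₁₀(0.41/0.24) = 0.09535
  0.19·log₁₀(0.19/0.65) = -0.10149
D(P‖Q) = 0.2181 dits.

0.2181 dits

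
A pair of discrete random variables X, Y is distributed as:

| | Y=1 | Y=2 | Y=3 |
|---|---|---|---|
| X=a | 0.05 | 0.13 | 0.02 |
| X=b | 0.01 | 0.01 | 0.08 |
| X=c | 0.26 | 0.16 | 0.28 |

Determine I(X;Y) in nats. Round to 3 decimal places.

0.108 nats

Marginals: p(X) = (0.2000, 0.1000, 0.7000), p(Y) = (0.3200, 0.3000, 0.3800).
I(X;Y) = Σ p(x,y)·ln[p(x,y)/(p(x)p(y))].
  (a,1): 0.05·ln(0.7812) = -0.0123
  (a,2): 0.13·ln(2.1667) = 0.1005
  (a,3): 0.02·ln(0.2632) = -0.0267
  (b,1): 0.01·ln(0.3125) = -0.0116
  (b,2): 0.01·ln(0.3333) = -0.0110
  (b,3): 0.08·ln(2.1053) = 0.0596
  (c,1): 0.26·ln(1.1607) = 0.0387
  (c,2): 0.16·ln(0.7619) = -0.0435
  (c,3): 0.28·ln(1.0526) = 0.0144
Sum = 0.108 nats.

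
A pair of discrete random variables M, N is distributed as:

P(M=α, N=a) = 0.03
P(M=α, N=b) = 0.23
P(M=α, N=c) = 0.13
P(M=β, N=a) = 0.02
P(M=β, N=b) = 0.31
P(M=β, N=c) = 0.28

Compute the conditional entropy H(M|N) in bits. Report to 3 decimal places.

0.949 bits

Marginals: p(M) = (0.3900, 0.6100), p(N) = (0.0500, 0.5400, 0.4100).
H(M|N) = Σ p(N) · H(M|N=·).
  N=a: p=0.0500, H(M|N=a) = 0.9710
  N=b: p=0.5400, H(M|N=b) = 0.9841
  N=c: p=0.4100, H(M|N=c) = 0.9012
Weighted sum = 0.949 bits.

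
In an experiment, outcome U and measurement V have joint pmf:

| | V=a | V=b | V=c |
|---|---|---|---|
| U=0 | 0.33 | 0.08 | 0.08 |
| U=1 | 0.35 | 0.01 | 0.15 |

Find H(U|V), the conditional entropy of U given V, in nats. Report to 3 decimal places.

Marginals: p(U) = (0.4900, 0.5100), p(V) = (0.6800, 0.0900, 0.2300).
H(U|V) = Σ p(V) · H(U|V=·).
  V=a: p=0.6800, H(U|V=a) = 0.6927
  V=b: p=0.0900, H(U|V=b) = 0.3488
  V=c: p=0.2300, H(U|V=c) = 0.6461
Weighted sum = 0.651 nats.

0.651 nats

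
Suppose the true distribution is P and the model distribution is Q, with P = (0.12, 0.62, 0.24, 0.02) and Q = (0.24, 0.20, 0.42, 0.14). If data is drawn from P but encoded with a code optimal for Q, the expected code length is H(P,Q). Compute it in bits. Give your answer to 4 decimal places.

2.0438 bits

H(P,Q) = −Σ p·log₂ q.
  −0.12·log₂(0.24) = 0.24707
  −0.62·log₂(0.20) = 1.43960
  −0.24·log₂(0.42) = 0.30037
  −0.02·log₂(0.14) = 0.05673
H(P,Q) = 2.0438 bits.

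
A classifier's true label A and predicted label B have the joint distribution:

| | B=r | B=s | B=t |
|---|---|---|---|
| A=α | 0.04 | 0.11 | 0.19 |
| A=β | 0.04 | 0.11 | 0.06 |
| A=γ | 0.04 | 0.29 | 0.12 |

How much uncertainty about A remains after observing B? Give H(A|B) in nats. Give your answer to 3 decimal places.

1.004 nats

Chain rule: H(A|B) = H(A,B) − H(B).
Marginals: p(A) = (0.3400, 0.2100, 0.4500), p(B) = (0.1200, 0.5100, 0.3700).
H(A,B) = 1.9696 nats; H(B) = 0.9657 nats.
H(A|B) = 1.9696 − 0.9657 = 1.004 nats.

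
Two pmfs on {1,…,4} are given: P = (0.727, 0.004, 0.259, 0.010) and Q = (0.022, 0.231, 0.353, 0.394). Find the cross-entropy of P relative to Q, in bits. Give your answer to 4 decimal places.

4.4141 bits

H(P,Q) = −Σ p·log₂ q.
  −0.727·log₂(0.022) = 4.00312
  −0.004·log₂(0.231) = 0.00846
  −0.259·log₂(0.353) = 0.38909
  −0.010·log₂(0.394) = 0.01344
H(P,Q) = 4.4141 bits.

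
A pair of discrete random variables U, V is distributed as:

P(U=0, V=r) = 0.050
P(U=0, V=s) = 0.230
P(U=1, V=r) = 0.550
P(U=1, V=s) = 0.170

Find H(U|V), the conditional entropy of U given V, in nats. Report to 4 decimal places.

Marginals: p(U) = (0.2800, 0.7200), p(V) = (0.6000, 0.4000).
H(U|V) = Σ p(V) · H(U|V=·).
  V=r: p=0.6000, H(U|V=r) = 0.2868
  V=s: p=0.4000, H(U|V=s) = 0.6819
Weighted sum = 0.4448 nats.

0.4448 nats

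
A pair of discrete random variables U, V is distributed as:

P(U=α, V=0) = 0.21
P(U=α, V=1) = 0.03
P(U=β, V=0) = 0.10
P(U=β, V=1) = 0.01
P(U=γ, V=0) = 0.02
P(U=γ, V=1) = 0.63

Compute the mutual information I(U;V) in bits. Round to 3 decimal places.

Marginals: p(U) = (0.2400, 0.1100, 0.6500), p(V) = (0.3300, 0.6700).
I(U;V) = Σ p(x,y)·log₂[p(x,y)/(p(x)p(y))].
  (α,0): 0.21·log₂(2.6515) = 0.2954
  (α,1): 0.03·log₂(0.1866) = -0.0727
  (β,0): 0.10·log₂(2.7548) = 0.1462
  (β,1): 0.01·log₂(0.1357) = -0.0288
  (γ,0): 0.02·log₂(0.0932) = -0.0685
  (γ,1): 0.63·log₂(1.4466) = 0.3356
Sum = 0.607 bits.

0.607 bits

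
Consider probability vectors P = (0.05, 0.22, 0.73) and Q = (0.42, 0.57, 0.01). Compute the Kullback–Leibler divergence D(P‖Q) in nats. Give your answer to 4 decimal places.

2.8162 nats

D(P‖Q) = Σ p·ln(p/q).
  0.05·ln(0.05/0.42) = -0.10641
  0.22·ln(0.22/0.57) = -0.20944
  0.73·ln(0.73/0.01) = 3.13204
D(P‖Q) = 2.8162 nats.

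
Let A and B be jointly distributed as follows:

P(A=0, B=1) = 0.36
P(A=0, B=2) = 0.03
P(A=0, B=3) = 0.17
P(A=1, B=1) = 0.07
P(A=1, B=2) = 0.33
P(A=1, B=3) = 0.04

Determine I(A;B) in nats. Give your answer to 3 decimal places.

0.289 nats

Marginals: p(A) = (0.5600, 0.4400), p(B) = (0.4300, 0.3600, 0.2100).
I(A;B) = Σ p(x,y)·ln[p(x,y)/(p(x)p(y))].
  (0,1): 0.36·ln(1.4950) = 0.1448
  (0,2): 0.03·ln(0.1488) = -0.0572
  (0,3): 0.17·ln(1.4456) = 0.0626
  (1,1): 0.07·ln(0.3700) = -0.0696
  (1,2): 0.33·ln(2.0833) = 0.2422
  (1,3): 0.04·ln(0.4329) = -0.0335
Sum = 0.289 nats.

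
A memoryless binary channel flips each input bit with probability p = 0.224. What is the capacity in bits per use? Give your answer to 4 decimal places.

0.2326 bits

Binary symmetric channel: C = 1 − h₂(ε) where h₂ is the binary entropy function.
h₂(0.224) = −0.224·log₂0.224 − 0.776·log₂0.776 = 0.7674.
C = 1 − 0.7674 = 0.2326 bits per channel use.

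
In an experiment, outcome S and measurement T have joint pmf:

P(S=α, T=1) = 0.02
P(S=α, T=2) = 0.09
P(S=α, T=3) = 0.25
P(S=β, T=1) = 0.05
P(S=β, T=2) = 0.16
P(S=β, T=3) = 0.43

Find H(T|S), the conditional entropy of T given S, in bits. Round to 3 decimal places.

Marginals: p(S) = (0.3600, 0.6400), p(T) = (0.0700, 0.2500, 0.6800).
H(T|S) = Σ p(S) · H(T|S=·).
  S=α: p=0.3600, H(T|S=α) = 1.0970
  S=β: p=0.6400, H(T|S=β) = 1.1728
Weighted sum = 1.146 bits.

1.146 bits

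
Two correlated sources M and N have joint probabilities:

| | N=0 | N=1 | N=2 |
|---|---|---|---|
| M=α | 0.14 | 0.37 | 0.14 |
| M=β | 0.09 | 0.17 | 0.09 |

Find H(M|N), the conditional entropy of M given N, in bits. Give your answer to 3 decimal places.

Chain rule: H(M|N) = H(M,N) − H(N).
Marginals: p(M) = (0.6500, 0.3500), p(N) = (0.2300, 0.5400, 0.2300).
H(M,N) = 2.3848 bits; H(N) = 1.4554 bits.
H(M|N) = 2.3848 − 1.4554 = 0.929 bits.

0.929 bits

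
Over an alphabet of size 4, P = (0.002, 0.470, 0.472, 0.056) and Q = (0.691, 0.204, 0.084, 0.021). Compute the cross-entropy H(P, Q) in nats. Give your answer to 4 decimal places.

2.1333 nats

H(P,Q) = −Σ p·ln q.
  −0.002·ln(0.691) = 0.00074
  −0.470·ln(0.204) = 0.74713
  −0.472·ln(0.084) = 1.16911
  −0.056·ln(0.021) = 0.21634
H(P,Q) = 2.1333 nats.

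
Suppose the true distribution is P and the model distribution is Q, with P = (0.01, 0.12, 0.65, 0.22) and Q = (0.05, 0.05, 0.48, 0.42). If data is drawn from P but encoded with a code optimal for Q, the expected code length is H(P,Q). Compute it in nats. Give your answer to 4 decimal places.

H(P,Q) = −Σ p·ln q.
  −0.01·ln(0.05) = 0.02996
  −0.12·ln(0.05) = 0.35949
  −0.65·ln(0.48) = 0.47708
  −0.22·ln(0.42) = 0.19085
H(P,Q) = 1.0574 nats.

1.0574 nats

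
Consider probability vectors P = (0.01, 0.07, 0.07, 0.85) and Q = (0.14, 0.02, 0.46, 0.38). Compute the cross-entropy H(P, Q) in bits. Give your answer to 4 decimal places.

H(P,Q) = −Σ p·log₂ q.
  −0.01·log₂(0.14) = 0.02837
  −0.07·log₂(0.02) = 0.39507
  −0.07·log₂(0.46) = 0.07842
  −0.85·log₂(0.38) = 1.18654
H(P,Q) = 1.6884 bits.

1.6884 bits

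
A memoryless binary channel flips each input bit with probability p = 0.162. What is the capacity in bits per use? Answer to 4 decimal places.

Binary symmetric channel: C = 1 − h₂(ε) where h₂ is the binary entropy function.
h₂(0.162) = −0.162·log₂0.162 − 0.838·log₂0.838 = 0.6391.
C = 1 − 0.6391 = 0.3609 bits per channel use.

0.3609 bits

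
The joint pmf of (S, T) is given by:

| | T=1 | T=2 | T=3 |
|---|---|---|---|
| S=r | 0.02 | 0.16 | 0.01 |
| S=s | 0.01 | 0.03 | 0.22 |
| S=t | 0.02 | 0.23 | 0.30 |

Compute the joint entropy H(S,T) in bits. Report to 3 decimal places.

H(S,T) = −Σ p(x,y)·log₂ p(x,y) over all 9 cells.
  cell (r,1): −0.02·log₂0.02 = 0.1129
  cell (r,2): −0.16·log₂0.16 = 0.4230
  cell (r,3): −0.01·log₂0.01 = 0.0664
  cell (s,1): −0.01·log₂0.01 = 0.0664
  cell (s,2): −0.03·log₂0.03 = 0.1518
  cell (s,3): −0.22·log₂0.22 = 0.4806
  cell (t,1): −0.02·log₂0.02 = 0.1129
  cell (t,2): −0.23·log₂0.23 = 0.4877
  cell (t,3): −0.30·log₂0.30 = 0.5211
Sum = 2.423 bits.

2.423 bits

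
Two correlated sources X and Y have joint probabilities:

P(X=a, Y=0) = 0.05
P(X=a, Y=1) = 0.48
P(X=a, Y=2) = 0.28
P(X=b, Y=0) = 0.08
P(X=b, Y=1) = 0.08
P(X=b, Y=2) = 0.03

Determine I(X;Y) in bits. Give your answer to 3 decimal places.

0.103 bits

Marginals: p(X) = (0.8100, 0.1900), p(Y) = (0.1300, 0.5600, 0.3100).
I(X;Y) = H(X) + H(Y) − H(X,Y).
H(X) = 0.7015, H(Y) = 1.3749, H(X,Y) = 1.9734.
I(X;Y) = 0.7015 + 1.3749 − 1.9734 = 0.103 bits.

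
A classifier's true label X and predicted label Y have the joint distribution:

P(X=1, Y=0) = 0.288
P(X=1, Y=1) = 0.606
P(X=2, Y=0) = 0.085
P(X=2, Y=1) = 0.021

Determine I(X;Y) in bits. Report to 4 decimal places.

Marginals: p(X) = (0.8940, 0.1060), p(Y) = (0.3730, 0.6270).
I(X;Y) = H(X) + H(Y) − H(X,Y).
H(X) = 0.4877, H(Y) = 0.9529, H(X,Y) = 1.3744.
I(X;Y) = 0.4877 + 0.9529 − 1.3744 = 0.0662 bits.

0.0662 bits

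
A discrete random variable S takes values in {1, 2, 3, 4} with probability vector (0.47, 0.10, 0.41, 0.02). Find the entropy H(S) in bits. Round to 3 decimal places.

1.484 bits

H(S) = −Σ p·log₂ p.
  −(0.47)·log₂(0.47) = 0.5120
  −(0.10)·log₂(0.10) = 0.3322
  −(0.41)·log₂(0.41) = 0.5274
  −(0.02)·log₂(0.02) = 0.1129
Sum: 0.5120 + 0.3322 + 0.5274 + 0.1129 = 1.484 bits.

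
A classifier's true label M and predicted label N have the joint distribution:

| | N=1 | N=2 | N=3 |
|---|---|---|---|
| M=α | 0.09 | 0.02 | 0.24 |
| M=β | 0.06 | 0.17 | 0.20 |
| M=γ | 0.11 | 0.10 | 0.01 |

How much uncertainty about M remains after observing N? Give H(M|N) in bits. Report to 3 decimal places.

Marginals: p(M) = (0.3500, 0.4300, 0.2200), p(N) = (0.2600, 0.2900, 0.4500).
H(M|N) = Σ p(N) · H(M|N=·).
  N=1: p=0.2600, H(M|N=1) = 1.5430
  N=2: p=0.2900, H(M|N=2) = 1.2474
  N=3: p=0.4500, H(M|N=3) = 1.1257
Weighted sum = 1.269 bits.

1.269 bits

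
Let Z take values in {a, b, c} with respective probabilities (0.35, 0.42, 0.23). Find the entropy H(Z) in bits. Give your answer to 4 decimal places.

1.5434 bits

H(Z) = −Σ p·log₂ p.
  −(0.35)·log₂(0.35) = 0.53010
  −(0.42)·log₂(0.42) = 0.52565
  −(0.23)·log₂(0.23) = 0.48767
Sum: 0.53010 + 0.52565 + 0.48767 = 1.5434 bits.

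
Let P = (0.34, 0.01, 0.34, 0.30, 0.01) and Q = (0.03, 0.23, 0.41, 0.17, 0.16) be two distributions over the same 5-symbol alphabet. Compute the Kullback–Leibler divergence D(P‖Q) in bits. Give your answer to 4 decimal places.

1.2596 bits

D(P‖Q) = Σ p·log₂(p/q).
  0.34·log₂(0.34/0.03) = 1.19085
  0.01·log₂(0.01/0.23) = -0.04524
  0.34·log₂(0.34/0.41) = -0.09183
  0.30·log₂(0.30/0.17) = 0.24583
  0.01·log₂(0.01/0.16) = -0.04000
D(P‖Q) = 1.2596 bits.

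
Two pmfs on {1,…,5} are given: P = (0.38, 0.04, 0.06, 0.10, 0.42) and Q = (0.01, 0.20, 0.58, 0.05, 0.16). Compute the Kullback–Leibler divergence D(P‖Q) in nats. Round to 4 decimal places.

D(P‖Q) = Σ p·ln(p/q).
  0.38·ln(0.38/0.01) = 1.38228
  0.04·ln(0.04/0.20) = -0.06438
  0.06·ln(0.06/0.58) = -0.13612
  0.10·ln(0.10/0.05) = 0.06931
  0.42·ln(0.42/0.16) = 0.40533
D(P‖Q) = 1.6564 nats.

1.6564 nats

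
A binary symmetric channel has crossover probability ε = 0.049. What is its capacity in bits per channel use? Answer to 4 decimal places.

Binary symmetric channel: C = 1 − h₂(ε) where h₂ is the binary entropy function.
h₂(0.049) = −0.049·log₂0.049 − 0.951·log₂0.951 = 0.2821.
C = 1 − 0.2821 = 0.7179 bits per channel use.

0.7179 bits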